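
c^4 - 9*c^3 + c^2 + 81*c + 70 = (c - 7)*(c - 5)*(c + 1)*(c + 2)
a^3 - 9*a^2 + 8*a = a*(a - 8)*(a - 1)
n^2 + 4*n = n*(n + 4)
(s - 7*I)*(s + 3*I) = s^2 - 4*I*s + 21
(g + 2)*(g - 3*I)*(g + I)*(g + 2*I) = g^4 + 2*g^3 + 7*g^2 + 14*g + 6*I*g + 12*I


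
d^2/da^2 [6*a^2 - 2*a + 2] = 12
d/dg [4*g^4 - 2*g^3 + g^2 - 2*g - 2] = 16*g^3 - 6*g^2 + 2*g - 2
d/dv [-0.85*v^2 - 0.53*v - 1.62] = -1.7*v - 0.53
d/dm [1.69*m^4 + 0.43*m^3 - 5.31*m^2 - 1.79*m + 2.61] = 6.76*m^3 + 1.29*m^2 - 10.62*m - 1.79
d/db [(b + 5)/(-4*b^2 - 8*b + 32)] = (-b^2 - 2*b + 2*(b + 1)*(b + 5) + 8)/(4*(b^2 + 2*b - 8)^2)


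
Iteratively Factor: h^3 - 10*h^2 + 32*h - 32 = (h - 4)*(h^2 - 6*h + 8) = (h - 4)^2*(h - 2)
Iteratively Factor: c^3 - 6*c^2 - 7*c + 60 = (c - 5)*(c^2 - c - 12) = (c - 5)*(c - 4)*(c + 3)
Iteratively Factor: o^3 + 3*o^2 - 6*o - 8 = (o - 2)*(o^2 + 5*o + 4) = (o - 2)*(o + 1)*(o + 4)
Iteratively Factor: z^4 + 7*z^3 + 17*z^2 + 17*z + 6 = (z + 3)*(z^3 + 4*z^2 + 5*z + 2) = (z + 1)*(z + 3)*(z^2 + 3*z + 2) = (z + 1)*(z + 2)*(z + 3)*(z + 1)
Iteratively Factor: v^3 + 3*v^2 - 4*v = (v + 4)*(v^2 - v) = (v - 1)*(v + 4)*(v)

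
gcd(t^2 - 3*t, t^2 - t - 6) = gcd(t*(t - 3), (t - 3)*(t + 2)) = t - 3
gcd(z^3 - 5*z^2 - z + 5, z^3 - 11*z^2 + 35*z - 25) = z^2 - 6*z + 5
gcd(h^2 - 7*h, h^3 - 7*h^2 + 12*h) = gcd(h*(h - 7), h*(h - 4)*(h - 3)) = h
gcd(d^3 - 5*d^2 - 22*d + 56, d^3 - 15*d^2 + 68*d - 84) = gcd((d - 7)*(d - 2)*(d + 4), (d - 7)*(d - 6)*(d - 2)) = d^2 - 9*d + 14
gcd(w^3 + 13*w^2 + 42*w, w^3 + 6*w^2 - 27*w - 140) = w + 7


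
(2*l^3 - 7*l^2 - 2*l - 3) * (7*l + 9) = 14*l^4 - 31*l^3 - 77*l^2 - 39*l - 27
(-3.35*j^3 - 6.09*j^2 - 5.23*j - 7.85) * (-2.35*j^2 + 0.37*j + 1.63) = 7.8725*j^5 + 13.072*j^4 + 4.5767*j^3 + 6.5857*j^2 - 11.4294*j - 12.7955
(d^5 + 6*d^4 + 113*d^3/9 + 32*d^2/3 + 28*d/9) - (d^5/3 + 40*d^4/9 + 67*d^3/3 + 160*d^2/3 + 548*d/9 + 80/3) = 2*d^5/3 + 14*d^4/9 - 88*d^3/9 - 128*d^2/3 - 520*d/9 - 80/3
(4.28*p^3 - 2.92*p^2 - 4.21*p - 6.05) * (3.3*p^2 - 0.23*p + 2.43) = 14.124*p^5 - 10.6204*p^4 - 2.821*p^3 - 26.0923*p^2 - 8.8388*p - 14.7015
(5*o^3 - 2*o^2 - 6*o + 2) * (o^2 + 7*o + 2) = 5*o^5 + 33*o^4 - 10*o^3 - 44*o^2 + 2*o + 4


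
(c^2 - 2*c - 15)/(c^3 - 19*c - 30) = 1/(c + 2)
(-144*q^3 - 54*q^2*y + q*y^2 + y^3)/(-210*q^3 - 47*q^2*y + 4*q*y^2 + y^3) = (-24*q^2 - 5*q*y + y^2)/(-35*q^2 - 2*q*y + y^2)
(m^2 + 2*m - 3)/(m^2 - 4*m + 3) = (m + 3)/(m - 3)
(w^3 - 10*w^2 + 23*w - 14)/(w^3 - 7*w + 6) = (w - 7)/(w + 3)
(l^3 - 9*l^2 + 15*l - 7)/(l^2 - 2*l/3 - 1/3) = 3*(l^2 - 8*l + 7)/(3*l + 1)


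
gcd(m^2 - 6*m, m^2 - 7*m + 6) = m - 6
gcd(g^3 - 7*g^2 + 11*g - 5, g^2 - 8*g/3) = 1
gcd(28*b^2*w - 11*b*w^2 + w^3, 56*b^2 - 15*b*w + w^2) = -7*b + w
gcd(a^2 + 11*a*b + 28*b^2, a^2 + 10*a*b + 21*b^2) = a + 7*b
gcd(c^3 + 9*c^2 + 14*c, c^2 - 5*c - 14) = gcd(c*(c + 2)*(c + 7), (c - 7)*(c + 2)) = c + 2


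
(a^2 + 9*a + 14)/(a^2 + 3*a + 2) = (a + 7)/(a + 1)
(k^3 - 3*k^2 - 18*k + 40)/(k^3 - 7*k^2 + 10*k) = (k + 4)/k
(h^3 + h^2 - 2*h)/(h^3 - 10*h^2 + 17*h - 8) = h*(h + 2)/(h^2 - 9*h + 8)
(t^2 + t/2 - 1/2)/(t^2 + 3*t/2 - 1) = (t + 1)/(t + 2)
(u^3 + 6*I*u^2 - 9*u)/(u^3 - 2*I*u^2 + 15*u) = (u + 3*I)/(u - 5*I)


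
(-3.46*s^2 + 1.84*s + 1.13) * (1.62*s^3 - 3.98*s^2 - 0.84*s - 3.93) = -5.6052*s^5 + 16.7516*s^4 - 2.5862*s^3 + 7.5548*s^2 - 8.1804*s - 4.4409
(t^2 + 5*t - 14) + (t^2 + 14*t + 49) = 2*t^2 + 19*t + 35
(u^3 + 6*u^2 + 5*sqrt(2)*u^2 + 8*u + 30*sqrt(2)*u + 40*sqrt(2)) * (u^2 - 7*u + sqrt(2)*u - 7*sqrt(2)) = u^5 - u^4 + 6*sqrt(2)*u^4 - 24*u^3 - 6*sqrt(2)*u^3 - 204*sqrt(2)*u^2 - 66*u^2 - 336*sqrt(2)*u - 340*u - 560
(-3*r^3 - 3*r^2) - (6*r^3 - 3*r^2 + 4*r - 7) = -9*r^3 - 4*r + 7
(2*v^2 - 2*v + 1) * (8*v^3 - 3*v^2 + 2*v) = 16*v^5 - 22*v^4 + 18*v^3 - 7*v^2 + 2*v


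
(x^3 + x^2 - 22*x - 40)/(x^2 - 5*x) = x + 6 + 8/x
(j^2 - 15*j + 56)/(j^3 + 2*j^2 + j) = (j^2 - 15*j + 56)/(j*(j^2 + 2*j + 1))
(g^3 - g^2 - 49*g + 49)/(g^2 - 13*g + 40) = (g^3 - g^2 - 49*g + 49)/(g^2 - 13*g + 40)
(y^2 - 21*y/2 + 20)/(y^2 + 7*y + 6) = (y^2 - 21*y/2 + 20)/(y^2 + 7*y + 6)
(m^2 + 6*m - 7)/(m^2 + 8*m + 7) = (m - 1)/(m + 1)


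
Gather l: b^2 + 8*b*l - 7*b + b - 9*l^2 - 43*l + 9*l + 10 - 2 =b^2 - 6*b - 9*l^2 + l*(8*b - 34) + 8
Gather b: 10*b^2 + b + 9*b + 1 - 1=10*b^2 + 10*b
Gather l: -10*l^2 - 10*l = -10*l^2 - 10*l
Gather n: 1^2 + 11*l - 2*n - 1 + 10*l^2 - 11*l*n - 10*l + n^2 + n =10*l^2 + l + n^2 + n*(-11*l - 1)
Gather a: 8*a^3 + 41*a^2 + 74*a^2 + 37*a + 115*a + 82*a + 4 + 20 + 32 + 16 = 8*a^3 + 115*a^2 + 234*a + 72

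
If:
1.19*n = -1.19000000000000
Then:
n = -1.00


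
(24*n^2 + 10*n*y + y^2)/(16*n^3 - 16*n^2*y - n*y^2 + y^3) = (6*n + y)/(4*n^2 - 5*n*y + y^2)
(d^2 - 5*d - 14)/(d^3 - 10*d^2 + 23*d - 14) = (d + 2)/(d^2 - 3*d + 2)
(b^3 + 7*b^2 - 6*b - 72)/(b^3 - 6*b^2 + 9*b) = (b^2 + 10*b + 24)/(b*(b - 3))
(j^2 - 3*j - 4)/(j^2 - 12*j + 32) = (j + 1)/(j - 8)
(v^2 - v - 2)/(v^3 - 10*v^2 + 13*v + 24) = (v - 2)/(v^2 - 11*v + 24)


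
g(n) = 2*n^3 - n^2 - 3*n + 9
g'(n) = 6*n^2 - 2*n - 3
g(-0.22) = 9.59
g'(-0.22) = -2.27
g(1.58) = 9.65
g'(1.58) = 8.82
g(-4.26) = -150.99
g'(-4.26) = 114.41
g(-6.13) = -470.88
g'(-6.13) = 234.72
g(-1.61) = 2.89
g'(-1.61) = 15.77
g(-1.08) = 8.55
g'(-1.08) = 6.16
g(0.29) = 8.09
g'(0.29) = -3.08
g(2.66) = 31.59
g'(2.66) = 34.13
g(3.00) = 45.00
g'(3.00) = 45.00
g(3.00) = 45.00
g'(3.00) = 45.00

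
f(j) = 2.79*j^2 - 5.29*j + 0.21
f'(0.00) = -5.29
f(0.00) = 0.21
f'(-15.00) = -88.99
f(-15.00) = 707.31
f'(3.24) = 12.79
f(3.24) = 12.36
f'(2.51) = 8.72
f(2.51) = 4.51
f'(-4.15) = -28.45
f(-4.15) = 70.21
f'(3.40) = 13.68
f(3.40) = 14.48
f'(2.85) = 10.61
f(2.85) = 7.80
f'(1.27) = 1.80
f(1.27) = -2.01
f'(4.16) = 17.92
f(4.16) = 26.49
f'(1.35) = 2.24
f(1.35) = -1.85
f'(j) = 5.58*j - 5.29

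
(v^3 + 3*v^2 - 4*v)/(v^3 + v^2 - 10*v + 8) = v/(v - 2)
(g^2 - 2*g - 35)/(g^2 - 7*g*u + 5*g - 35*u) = (7 - g)/(-g + 7*u)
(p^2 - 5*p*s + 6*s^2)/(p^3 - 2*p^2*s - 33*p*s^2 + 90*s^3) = (p - 2*s)/(p^2 + p*s - 30*s^2)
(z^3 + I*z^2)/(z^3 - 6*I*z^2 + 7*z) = z/(z - 7*I)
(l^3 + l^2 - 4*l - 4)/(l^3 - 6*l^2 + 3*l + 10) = (l + 2)/(l - 5)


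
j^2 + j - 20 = (j - 4)*(j + 5)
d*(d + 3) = d^2 + 3*d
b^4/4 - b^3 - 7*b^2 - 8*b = b*(b/2 + 1)^2*(b - 8)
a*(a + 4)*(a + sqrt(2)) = a^3 + sqrt(2)*a^2 + 4*a^2 + 4*sqrt(2)*a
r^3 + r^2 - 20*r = r*(r - 4)*(r + 5)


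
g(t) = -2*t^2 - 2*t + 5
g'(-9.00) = 34.00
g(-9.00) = -139.00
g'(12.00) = -50.00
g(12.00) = -307.00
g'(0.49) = -3.96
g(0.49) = 3.54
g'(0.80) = -5.20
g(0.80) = 2.12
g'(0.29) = -3.16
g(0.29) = 4.25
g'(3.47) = -15.88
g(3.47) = -26.02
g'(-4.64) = 16.56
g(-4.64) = -28.78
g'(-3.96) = 13.84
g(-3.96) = -18.44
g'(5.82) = -25.28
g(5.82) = -74.38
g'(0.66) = -4.64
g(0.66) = 2.81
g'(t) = -4*t - 2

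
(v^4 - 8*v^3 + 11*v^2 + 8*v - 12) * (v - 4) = v^5 - 12*v^4 + 43*v^3 - 36*v^2 - 44*v + 48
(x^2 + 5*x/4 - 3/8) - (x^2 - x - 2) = 9*x/4 + 13/8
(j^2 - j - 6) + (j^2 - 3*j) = 2*j^2 - 4*j - 6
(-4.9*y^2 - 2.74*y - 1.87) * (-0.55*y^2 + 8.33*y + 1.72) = 2.695*y^4 - 39.31*y^3 - 30.2237*y^2 - 20.2899*y - 3.2164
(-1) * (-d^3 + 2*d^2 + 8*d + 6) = d^3 - 2*d^2 - 8*d - 6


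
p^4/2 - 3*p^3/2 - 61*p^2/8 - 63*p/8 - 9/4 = (p/2 + 1/2)*(p - 6)*(p + 1/2)*(p + 3/2)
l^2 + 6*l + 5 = (l + 1)*(l + 5)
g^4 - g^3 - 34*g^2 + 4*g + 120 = (g - 6)*(g - 2)*(g + 2)*(g + 5)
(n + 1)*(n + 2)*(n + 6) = n^3 + 9*n^2 + 20*n + 12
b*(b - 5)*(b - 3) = b^3 - 8*b^2 + 15*b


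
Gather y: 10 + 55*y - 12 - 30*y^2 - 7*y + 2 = -30*y^2 + 48*y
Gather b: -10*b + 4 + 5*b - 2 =2 - 5*b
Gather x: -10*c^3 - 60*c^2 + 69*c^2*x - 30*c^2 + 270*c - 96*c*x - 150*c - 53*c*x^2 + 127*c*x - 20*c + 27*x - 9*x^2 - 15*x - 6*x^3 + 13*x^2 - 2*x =-10*c^3 - 90*c^2 + 100*c - 6*x^3 + x^2*(4 - 53*c) + x*(69*c^2 + 31*c + 10)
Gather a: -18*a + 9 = 9 - 18*a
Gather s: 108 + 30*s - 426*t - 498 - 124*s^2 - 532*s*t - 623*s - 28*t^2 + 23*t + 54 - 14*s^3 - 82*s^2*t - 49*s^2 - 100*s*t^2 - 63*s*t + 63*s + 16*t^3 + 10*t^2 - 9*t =-14*s^3 + s^2*(-82*t - 173) + s*(-100*t^2 - 595*t - 530) + 16*t^3 - 18*t^2 - 412*t - 336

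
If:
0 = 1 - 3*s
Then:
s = 1/3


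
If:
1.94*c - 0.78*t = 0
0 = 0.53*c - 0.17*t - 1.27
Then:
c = 11.85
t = 29.47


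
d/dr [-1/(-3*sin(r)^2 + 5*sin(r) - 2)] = (5 - 6*sin(r))*cos(r)/(3*sin(r)^2 - 5*sin(r) + 2)^2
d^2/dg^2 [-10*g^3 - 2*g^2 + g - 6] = -60*g - 4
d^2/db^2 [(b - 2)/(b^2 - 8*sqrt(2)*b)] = 2*(b^3 - 6*b^2 + 48*sqrt(2)*b - 256)/(b^3*(b^3 - 24*sqrt(2)*b^2 + 384*b - 1024*sqrt(2)))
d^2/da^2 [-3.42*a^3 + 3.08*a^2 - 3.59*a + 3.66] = 6.16 - 20.52*a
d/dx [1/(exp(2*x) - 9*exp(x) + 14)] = (9 - 2*exp(x))*exp(x)/(exp(2*x) - 9*exp(x) + 14)^2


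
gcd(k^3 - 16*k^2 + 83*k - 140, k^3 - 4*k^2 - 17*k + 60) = k - 5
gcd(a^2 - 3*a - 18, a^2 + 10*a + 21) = a + 3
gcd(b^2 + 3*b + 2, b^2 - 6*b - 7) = b + 1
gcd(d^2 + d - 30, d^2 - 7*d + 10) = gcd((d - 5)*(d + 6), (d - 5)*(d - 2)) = d - 5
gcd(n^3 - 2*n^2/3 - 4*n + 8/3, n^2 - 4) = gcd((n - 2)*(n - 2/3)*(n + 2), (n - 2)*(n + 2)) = n^2 - 4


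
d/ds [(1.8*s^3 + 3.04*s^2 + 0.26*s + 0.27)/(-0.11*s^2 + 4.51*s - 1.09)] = (-0.198*s^4 + 16.236*s^3 + 7.853*s^2 - 6.5678*s - 1.5011)/(0.0121*s^4 - 0.9922*s^3 + 20.5799*s^2 - 9.8318*s + 1.1881)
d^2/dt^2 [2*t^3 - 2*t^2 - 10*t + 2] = 12*t - 4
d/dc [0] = 0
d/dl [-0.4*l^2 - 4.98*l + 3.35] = -0.8*l - 4.98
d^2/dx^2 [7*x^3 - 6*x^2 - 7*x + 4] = 42*x - 12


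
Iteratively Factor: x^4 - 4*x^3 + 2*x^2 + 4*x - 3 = (x - 3)*(x^3 - x^2 - x + 1) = (x - 3)*(x - 1)*(x^2 - 1) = (x - 3)*(x - 1)*(x + 1)*(x - 1)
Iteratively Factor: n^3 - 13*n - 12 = (n - 4)*(n^2 + 4*n + 3) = (n - 4)*(n + 1)*(n + 3)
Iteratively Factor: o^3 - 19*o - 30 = (o + 2)*(o^2 - 2*o - 15) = (o - 5)*(o + 2)*(o + 3)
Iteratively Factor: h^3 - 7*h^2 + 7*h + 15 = (h - 3)*(h^2 - 4*h - 5) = (h - 5)*(h - 3)*(h + 1)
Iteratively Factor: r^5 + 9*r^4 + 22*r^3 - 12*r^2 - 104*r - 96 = (r + 2)*(r^4 + 7*r^3 + 8*r^2 - 28*r - 48) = (r + 2)*(r + 3)*(r^3 + 4*r^2 - 4*r - 16) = (r - 2)*(r + 2)*(r + 3)*(r^2 + 6*r + 8) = (r - 2)*(r + 2)*(r + 3)*(r + 4)*(r + 2)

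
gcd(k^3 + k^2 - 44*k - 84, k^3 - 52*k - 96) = k^2 + 8*k + 12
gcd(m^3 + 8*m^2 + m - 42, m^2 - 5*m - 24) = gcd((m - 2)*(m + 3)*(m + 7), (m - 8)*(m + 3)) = m + 3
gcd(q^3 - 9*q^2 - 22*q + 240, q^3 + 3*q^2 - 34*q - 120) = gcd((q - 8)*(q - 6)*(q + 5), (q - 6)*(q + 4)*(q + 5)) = q^2 - q - 30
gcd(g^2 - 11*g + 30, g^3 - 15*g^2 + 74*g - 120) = g^2 - 11*g + 30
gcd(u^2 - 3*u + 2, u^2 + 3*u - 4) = u - 1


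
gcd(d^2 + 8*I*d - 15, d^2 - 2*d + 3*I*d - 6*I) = d + 3*I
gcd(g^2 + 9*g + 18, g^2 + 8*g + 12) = g + 6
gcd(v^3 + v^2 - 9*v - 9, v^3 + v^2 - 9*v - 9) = v^3 + v^2 - 9*v - 9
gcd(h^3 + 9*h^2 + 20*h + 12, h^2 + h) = h + 1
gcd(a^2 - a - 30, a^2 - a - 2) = 1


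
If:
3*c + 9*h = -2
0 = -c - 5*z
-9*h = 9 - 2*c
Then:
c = 7/5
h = -31/45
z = -7/25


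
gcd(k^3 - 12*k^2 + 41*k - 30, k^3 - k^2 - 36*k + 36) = k^2 - 7*k + 6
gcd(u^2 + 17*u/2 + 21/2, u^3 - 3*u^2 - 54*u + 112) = u + 7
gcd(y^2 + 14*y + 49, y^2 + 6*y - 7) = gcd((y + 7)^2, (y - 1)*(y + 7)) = y + 7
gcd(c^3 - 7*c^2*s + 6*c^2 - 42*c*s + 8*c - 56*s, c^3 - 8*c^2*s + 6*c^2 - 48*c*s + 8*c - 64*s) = c^2 + 6*c + 8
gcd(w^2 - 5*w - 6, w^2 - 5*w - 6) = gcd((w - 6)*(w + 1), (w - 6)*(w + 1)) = w^2 - 5*w - 6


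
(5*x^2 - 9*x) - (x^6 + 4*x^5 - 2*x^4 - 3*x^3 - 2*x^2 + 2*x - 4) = -x^6 - 4*x^5 + 2*x^4 + 3*x^3 + 7*x^2 - 11*x + 4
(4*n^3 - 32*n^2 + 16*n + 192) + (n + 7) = 4*n^3 - 32*n^2 + 17*n + 199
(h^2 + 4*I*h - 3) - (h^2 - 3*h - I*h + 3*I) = 3*h + 5*I*h - 3 - 3*I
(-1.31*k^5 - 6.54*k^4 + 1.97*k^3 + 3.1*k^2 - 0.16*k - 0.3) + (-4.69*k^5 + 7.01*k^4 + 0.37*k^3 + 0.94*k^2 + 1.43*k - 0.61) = -6.0*k^5 + 0.47*k^4 + 2.34*k^3 + 4.04*k^2 + 1.27*k - 0.91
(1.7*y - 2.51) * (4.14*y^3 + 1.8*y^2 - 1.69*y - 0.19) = 7.038*y^4 - 7.3314*y^3 - 7.391*y^2 + 3.9189*y + 0.4769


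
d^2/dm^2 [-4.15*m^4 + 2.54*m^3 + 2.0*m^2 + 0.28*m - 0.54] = -49.8*m^2 + 15.24*m + 4.0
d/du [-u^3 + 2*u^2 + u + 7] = -3*u^2 + 4*u + 1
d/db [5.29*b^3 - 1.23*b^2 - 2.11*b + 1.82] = 15.87*b^2 - 2.46*b - 2.11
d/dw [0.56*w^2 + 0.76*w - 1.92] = 1.12*w + 0.76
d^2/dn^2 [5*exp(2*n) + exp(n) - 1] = (20*exp(n) + 1)*exp(n)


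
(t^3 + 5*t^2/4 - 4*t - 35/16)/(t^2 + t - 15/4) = (8*t^2 - 10*t - 7)/(4*(2*t - 3))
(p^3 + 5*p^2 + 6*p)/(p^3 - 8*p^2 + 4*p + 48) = p*(p + 3)/(p^2 - 10*p + 24)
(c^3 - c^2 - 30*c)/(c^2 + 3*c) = (c^2 - c - 30)/(c + 3)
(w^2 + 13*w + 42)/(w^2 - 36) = (w + 7)/(w - 6)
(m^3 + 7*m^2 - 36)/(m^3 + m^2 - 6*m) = (m + 6)/m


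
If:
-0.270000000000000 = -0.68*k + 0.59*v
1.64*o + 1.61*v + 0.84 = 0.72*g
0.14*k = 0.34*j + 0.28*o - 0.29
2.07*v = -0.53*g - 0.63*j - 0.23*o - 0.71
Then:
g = -6.39539111378103*v - 3.71599902459649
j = 3.47798173106911*v + 2.78176131499463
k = 0.867647058823529*v + 0.397058823529412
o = -3.78944000117216*v - 2.14360932787163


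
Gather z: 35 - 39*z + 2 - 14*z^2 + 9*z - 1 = -14*z^2 - 30*z + 36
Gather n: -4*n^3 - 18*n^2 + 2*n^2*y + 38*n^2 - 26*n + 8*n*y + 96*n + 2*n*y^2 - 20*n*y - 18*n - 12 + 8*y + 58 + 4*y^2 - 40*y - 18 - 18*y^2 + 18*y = -4*n^3 + n^2*(2*y + 20) + n*(2*y^2 - 12*y + 52) - 14*y^2 - 14*y + 28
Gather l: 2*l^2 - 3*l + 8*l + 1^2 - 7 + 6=2*l^2 + 5*l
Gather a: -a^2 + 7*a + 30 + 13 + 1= -a^2 + 7*a + 44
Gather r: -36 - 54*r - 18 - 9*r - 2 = -63*r - 56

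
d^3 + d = d*(d - I)*(d + I)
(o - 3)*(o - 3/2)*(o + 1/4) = o^3 - 17*o^2/4 + 27*o/8 + 9/8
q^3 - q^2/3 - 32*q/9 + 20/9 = (q - 5/3)*(q - 2/3)*(q + 2)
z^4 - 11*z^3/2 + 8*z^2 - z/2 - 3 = (z - 3)*(z - 2)*(z - 1)*(z + 1/2)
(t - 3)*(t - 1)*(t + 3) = t^3 - t^2 - 9*t + 9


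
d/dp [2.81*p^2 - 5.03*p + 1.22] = 5.62*p - 5.03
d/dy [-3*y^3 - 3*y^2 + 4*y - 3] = -9*y^2 - 6*y + 4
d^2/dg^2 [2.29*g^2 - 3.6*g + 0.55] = 4.58000000000000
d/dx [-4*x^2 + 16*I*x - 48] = -8*x + 16*I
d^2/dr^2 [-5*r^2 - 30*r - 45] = -10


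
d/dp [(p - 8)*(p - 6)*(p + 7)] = 3*p^2 - 14*p - 50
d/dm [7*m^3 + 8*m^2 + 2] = m*(21*m + 16)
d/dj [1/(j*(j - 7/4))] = 4*(7 - 8*j)/(j^2*(16*j^2 - 56*j + 49))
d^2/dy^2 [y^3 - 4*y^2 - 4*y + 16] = 6*y - 8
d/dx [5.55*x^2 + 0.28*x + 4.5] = 11.1*x + 0.28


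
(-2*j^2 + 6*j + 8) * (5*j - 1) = -10*j^3 + 32*j^2 + 34*j - 8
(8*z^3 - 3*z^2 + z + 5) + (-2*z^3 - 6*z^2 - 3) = 6*z^3 - 9*z^2 + z + 2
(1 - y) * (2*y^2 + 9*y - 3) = -2*y^3 - 7*y^2 + 12*y - 3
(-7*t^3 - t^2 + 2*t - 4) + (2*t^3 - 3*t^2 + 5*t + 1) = -5*t^3 - 4*t^2 + 7*t - 3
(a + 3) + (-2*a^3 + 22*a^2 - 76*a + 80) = -2*a^3 + 22*a^2 - 75*a + 83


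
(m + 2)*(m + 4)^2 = m^3 + 10*m^2 + 32*m + 32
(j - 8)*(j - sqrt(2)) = j^2 - 8*j - sqrt(2)*j + 8*sqrt(2)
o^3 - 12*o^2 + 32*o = o*(o - 8)*(o - 4)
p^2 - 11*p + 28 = (p - 7)*(p - 4)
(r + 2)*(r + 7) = r^2 + 9*r + 14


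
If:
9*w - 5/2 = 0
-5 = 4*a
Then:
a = -5/4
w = 5/18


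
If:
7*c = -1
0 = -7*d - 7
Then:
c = -1/7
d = -1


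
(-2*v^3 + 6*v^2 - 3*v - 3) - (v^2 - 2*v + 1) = -2*v^3 + 5*v^2 - v - 4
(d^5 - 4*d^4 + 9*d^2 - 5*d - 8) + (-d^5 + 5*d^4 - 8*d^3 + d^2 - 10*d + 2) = d^4 - 8*d^3 + 10*d^2 - 15*d - 6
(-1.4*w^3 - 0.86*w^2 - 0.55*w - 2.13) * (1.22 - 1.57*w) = 2.198*w^4 - 0.3578*w^3 - 0.1857*w^2 + 2.6731*w - 2.5986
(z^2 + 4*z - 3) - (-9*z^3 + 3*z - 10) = 9*z^3 + z^2 + z + 7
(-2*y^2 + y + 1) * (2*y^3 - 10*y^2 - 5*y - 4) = -4*y^5 + 22*y^4 + 2*y^3 - 7*y^2 - 9*y - 4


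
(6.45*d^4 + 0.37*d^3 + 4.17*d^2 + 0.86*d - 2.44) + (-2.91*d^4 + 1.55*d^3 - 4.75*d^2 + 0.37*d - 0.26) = 3.54*d^4 + 1.92*d^3 - 0.58*d^2 + 1.23*d - 2.7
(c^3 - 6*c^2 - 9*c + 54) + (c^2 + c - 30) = c^3 - 5*c^2 - 8*c + 24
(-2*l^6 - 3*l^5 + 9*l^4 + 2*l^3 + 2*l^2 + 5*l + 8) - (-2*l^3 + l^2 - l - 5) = -2*l^6 - 3*l^5 + 9*l^4 + 4*l^3 + l^2 + 6*l + 13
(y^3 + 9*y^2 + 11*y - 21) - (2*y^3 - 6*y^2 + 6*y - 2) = -y^3 + 15*y^2 + 5*y - 19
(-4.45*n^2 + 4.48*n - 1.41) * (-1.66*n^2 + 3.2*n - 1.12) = 7.387*n^4 - 21.6768*n^3 + 21.6606*n^2 - 9.5296*n + 1.5792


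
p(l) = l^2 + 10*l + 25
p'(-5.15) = -0.30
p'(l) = 2*l + 10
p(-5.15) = 0.02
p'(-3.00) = 4.00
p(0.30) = 28.09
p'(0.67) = 11.34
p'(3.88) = 17.76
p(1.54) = 42.77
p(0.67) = 32.15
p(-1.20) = 14.44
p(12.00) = 289.00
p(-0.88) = 16.97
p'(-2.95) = 4.10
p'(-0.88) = 8.24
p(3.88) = 78.85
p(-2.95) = 4.20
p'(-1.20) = 7.60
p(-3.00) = 4.00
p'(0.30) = 10.60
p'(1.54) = 13.08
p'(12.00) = 34.00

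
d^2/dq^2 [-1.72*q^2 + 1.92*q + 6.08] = -3.44000000000000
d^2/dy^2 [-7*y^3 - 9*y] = -42*y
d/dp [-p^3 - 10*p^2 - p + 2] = -3*p^2 - 20*p - 1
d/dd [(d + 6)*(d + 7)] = 2*d + 13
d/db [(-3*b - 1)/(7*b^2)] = (3*b + 2)/(7*b^3)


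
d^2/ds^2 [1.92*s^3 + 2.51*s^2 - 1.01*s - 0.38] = 11.52*s + 5.02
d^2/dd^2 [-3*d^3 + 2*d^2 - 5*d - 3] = 4 - 18*d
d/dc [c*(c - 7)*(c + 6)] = 3*c^2 - 2*c - 42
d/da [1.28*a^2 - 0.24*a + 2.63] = 2.56*a - 0.24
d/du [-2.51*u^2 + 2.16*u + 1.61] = 2.16 - 5.02*u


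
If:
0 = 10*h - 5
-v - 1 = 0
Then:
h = 1/2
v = -1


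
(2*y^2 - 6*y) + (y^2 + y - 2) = 3*y^2 - 5*y - 2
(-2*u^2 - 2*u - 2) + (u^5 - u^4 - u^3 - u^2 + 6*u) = u^5 - u^4 - u^3 - 3*u^2 + 4*u - 2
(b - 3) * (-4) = 12 - 4*b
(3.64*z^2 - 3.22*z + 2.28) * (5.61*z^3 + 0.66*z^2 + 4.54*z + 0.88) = 20.4204*z^5 - 15.6618*z^4 + 27.1912*z^3 - 9.9108*z^2 + 7.5176*z + 2.0064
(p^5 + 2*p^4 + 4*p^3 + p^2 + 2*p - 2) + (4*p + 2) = p^5 + 2*p^4 + 4*p^3 + p^2 + 6*p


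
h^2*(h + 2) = h^3 + 2*h^2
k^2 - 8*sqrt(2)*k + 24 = (k - 6*sqrt(2))*(k - 2*sqrt(2))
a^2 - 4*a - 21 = (a - 7)*(a + 3)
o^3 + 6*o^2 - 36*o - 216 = (o - 6)*(o + 6)^2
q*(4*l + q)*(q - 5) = 4*l*q^2 - 20*l*q + q^3 - 5*q^2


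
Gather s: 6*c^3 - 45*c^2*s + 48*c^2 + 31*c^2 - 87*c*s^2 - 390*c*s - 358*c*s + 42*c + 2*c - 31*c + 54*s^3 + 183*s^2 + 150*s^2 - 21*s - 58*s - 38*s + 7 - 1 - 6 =6*c^3 + 79*c^2 + 13*c + 54*s^3 + s^2*(333 - 87*c) + s*(-45*c^2 - 748*c - 117)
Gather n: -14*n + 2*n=-12*n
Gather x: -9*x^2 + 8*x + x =-9*x^2 + 9*x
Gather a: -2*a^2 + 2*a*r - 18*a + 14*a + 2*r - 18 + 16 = -2*a^2 + a*(2*r - 4) + 2*r - 2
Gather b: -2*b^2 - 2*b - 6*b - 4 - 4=-2*b^2 - 8*b - 8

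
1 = 1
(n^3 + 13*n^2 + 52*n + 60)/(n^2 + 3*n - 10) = (n^2 + 8*n + 12)/(n - 2)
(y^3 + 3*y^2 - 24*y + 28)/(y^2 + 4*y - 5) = (y^3 + 3*y^2 - 24*y + 28)/(y^2 + 4*y - 5)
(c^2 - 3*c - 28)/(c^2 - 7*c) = (c + 4)/c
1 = 1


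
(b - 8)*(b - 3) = b^2 - 11*b + 24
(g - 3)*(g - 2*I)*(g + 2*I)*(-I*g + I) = -I*g^4 + 4*I*g^3 - 7*I*g^2 + 16*I*g - 12*I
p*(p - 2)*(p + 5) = p^3 + 3*p^2 - 10*p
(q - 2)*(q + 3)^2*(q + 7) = q^4 + 11*q^3 + 25*q^2 - 39*q - 126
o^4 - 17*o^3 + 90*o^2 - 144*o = o*(o - 8)*(o - 6)*(o - 3)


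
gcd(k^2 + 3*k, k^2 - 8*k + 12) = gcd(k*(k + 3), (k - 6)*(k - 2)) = 1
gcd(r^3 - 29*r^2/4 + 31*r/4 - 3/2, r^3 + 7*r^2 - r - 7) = r - 1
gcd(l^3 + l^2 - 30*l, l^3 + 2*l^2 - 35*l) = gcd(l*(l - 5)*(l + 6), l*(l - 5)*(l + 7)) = l^2 - 5*l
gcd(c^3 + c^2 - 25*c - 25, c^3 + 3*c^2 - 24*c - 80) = c - 5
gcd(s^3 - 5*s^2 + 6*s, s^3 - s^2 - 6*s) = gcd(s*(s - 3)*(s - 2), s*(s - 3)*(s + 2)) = s^2 - 3*s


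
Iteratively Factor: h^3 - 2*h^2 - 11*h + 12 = (h - 4)*(h^2 + 2*h - 3) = (h - 4)*(h + 3)*(h - 1)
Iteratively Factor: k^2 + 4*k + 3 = (k + 1)*(k + 3)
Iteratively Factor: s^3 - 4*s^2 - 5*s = (s)*(s^2 - 4*s - 5) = s*(s - 5)*(s + 1)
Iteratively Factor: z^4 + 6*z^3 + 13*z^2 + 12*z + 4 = (z + 1)*(z^3 + 5*z^2 + 8*z + 4) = (z + 1)*(z + 2)*(z^2 + 3*z + 2) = (z + 1)*(z + 2)^2*(z + 1)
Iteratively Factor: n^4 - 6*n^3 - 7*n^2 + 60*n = (n - 5)*(n^3 - n^2 - 12*n) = (n - 5)*(n - 4)*(n^2 + 3*n) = (n - 5)*(n - 4)*(n + 3)*(n)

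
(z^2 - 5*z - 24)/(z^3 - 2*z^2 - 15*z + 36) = (z^2 - 5*z - 24)/(z^3 - 2*z^2 - 15*z + 36)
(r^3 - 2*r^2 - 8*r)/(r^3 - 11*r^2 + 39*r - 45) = r*(r^2 - 2*r - 8)/(r^3 - 11*r^2 + 39*r - 45)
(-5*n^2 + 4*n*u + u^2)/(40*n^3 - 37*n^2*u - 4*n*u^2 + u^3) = 1/(-8*n + u)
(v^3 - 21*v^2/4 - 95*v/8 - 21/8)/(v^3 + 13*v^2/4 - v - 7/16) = 2*(2*v^2 - 11*v - 21)/(4*v^2 + 12*v - 7)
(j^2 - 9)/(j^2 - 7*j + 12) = (j + 3)/(j - 4)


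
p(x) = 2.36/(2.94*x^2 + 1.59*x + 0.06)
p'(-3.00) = 0.08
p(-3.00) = 0.11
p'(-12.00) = 0.00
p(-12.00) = 0.01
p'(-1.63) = 0.68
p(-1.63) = 0.45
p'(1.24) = -0.49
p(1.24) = 0.36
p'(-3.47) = 0.05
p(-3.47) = 0.08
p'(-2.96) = 0.08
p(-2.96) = 0.11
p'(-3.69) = 0.04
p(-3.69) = 0.07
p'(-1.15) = 2.72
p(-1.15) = 1.11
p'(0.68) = -2.11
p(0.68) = 0.94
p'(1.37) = -0.38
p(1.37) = 0.30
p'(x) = 2.36*(-5.88*x - 1.59)/(2.94*x^2 + 1.59*x + 0.06)^2 = (-13.8768*x - 3.7524)/(2.94*x^2 + 1.59*x + 0.06)^2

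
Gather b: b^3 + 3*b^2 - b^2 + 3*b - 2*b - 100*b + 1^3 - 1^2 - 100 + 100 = b^3 + 2*b^2 - 99*b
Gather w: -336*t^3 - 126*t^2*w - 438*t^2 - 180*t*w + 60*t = -336*t^3 - 438*t^2 + 60*t + w*(-126*t^2 - 180*t)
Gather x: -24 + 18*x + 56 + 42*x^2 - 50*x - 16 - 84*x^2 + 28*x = -42*x^2 - 4*x + 16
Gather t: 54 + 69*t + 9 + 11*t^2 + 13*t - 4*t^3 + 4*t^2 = -4*t^3 + 15*t^2 + 82*t + 63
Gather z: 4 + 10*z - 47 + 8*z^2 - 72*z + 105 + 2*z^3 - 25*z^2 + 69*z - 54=2*z^3 - 17*z^2 + 7*z + 8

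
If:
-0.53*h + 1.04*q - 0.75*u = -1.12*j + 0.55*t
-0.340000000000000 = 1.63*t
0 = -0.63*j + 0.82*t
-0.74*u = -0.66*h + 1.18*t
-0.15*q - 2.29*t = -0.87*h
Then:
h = -0.59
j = -0.27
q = -0.26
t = -0.21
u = -0.20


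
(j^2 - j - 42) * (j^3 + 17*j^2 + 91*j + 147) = j^5 + 16*j^4 + 32*j^3 - 658*j^2 - 3969*j - 6174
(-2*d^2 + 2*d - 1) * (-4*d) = 8*d^3 - 8*d^2 + 4*d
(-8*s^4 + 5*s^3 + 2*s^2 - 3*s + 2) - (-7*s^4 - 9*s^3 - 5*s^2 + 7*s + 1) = -s^4 + 14*s^3 + 7*s^2 - 10*s + 1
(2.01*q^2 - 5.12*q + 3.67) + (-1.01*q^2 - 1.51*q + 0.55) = 1.0*q^2 - 6.63*q + 4.22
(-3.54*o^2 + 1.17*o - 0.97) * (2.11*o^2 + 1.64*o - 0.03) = -7.4694*o^4 - 3.3369*o^3 - 0.0217000000000001*o^2 - 1.6259*o + 0.0291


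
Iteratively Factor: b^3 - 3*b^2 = (b)*(b^2 - 3*b) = b*(b - 3)*(b)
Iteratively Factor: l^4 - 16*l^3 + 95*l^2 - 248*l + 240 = (l - 3)*(l^3 - 13*l^2 + 56*l - 80) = (l - 4)*(l - 3)*(l^2 - 9*l + 20) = (l - 4)^2*(l - 3)*(l - 5)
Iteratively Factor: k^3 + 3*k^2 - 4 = (k - 1)*(k^2 + 4*k + 4) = (k - 1)*(k + 2)*(k + 2)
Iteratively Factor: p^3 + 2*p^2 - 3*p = (p - 1)*(p^2 + 3*p) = (p - 1)*(p + 3)*(p)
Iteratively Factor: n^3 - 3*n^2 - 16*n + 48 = (n - 3)*(n^2 - 16) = (n - 3)*(n + 4)*(n - 4)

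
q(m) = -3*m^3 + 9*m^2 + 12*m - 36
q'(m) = -9*m^2 + 18*m + 12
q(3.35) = -7.58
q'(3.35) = -28.70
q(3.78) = -24.07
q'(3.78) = -48.56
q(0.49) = -28.31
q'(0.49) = 18.66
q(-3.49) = 159.27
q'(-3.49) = -160.44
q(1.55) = -6.95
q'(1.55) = 18.28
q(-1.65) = -17.82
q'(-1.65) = -42.20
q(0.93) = -19.47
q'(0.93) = 20.96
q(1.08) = -16.32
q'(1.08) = 20.94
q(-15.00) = 11934.00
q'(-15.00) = -2283.00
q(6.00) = -288.00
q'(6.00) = -204.00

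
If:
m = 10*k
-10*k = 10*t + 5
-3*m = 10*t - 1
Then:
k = 3/10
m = 3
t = -4/5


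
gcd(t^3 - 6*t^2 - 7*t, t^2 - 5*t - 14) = t - 7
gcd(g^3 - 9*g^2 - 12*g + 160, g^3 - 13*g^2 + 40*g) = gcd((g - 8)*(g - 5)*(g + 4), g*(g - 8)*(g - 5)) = g^2 - 13*g + 40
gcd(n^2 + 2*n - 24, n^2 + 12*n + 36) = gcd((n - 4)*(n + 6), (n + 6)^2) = n + 6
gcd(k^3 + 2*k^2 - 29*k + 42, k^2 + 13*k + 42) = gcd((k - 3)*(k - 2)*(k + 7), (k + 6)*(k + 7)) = k + 7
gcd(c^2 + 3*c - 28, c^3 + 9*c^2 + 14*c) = c + 7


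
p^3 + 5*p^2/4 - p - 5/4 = (p - 1)*(p + 1)*(p + 5/4)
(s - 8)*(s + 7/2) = s^2 - 9*s/2 - 28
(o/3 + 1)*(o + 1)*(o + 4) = o^3/3 + 8*o^2/3 + 19*o/3 + 4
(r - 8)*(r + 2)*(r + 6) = r^3 - 52*r - 96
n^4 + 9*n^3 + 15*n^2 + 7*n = n*(n + 1)^2*(n + 7)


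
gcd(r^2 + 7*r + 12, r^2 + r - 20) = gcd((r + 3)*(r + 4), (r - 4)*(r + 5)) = 1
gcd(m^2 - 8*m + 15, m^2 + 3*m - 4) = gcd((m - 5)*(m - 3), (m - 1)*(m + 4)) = 1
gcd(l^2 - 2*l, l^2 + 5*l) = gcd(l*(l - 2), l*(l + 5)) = l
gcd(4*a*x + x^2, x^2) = x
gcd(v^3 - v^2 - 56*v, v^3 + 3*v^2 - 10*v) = v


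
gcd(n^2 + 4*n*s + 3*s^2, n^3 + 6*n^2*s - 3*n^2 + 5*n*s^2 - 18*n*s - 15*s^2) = n + s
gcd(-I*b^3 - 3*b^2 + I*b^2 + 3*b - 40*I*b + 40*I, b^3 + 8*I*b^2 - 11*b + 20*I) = b + 5*I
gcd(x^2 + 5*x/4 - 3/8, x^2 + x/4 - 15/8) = x + 3/2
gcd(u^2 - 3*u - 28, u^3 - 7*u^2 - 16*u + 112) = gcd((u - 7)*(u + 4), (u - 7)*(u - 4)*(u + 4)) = u^2 - 3*u - 28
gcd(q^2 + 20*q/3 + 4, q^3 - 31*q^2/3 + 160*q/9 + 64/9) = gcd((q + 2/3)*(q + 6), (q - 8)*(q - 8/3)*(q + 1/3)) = 1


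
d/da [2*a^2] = 4*a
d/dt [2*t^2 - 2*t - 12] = 4*t - 2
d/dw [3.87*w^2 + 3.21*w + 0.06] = 7.74*w + 3.21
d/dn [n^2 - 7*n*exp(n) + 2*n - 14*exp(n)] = -7*n*exp(n) + 2*n - 21*exp(n) + 2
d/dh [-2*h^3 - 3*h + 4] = -6*h^2 - 3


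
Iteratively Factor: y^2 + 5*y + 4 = (y + 4)*(y + 1)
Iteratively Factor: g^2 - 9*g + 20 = (g - 4)*(g - 5)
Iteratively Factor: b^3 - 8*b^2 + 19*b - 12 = (b - 4)*(b^2 - 4*b + 3) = (b - 4)*(b - 1)*(b - 3)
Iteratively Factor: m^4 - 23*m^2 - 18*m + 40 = (m - 1)*(m^3 + m^2 - 22*m - 40) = (m - 1)*(m + 4)*(m^2 - 3*m - 10) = (m - 1)*(m + 2)*(m + 4)*(m - 5)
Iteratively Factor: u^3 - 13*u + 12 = (u - 3)*(u^2 + 3*u - 4) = (u - 3)*(u - 1)*(u + 4)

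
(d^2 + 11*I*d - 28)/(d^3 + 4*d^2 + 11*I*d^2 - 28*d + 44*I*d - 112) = 1/(d + 4)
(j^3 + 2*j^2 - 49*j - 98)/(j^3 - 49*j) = (j + 2)/j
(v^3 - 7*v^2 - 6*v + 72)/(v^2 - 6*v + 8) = (v^2 - 3*v - 18)/(v - 2)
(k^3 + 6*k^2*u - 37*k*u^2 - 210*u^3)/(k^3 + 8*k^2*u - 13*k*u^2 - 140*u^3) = (-k + 6*u)/(-k + 4*u)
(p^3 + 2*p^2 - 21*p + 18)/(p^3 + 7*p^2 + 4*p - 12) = (p - 3)/(p + 2)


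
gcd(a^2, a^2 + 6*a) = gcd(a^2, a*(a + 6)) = a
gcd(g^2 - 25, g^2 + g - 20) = g + 5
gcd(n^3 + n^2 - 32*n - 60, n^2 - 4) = n + 2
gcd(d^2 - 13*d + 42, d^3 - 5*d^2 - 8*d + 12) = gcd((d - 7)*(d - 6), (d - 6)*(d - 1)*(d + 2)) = d - 6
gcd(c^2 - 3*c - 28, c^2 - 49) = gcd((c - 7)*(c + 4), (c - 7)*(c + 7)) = c - 7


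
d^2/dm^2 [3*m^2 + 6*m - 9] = 6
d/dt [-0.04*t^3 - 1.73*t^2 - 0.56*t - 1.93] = -0.12*t^2 - 3.46*t - 0.56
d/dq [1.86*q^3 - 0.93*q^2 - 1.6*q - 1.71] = 5.58*q^2 - 1.86*q - 1.6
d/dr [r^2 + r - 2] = 2*r + 1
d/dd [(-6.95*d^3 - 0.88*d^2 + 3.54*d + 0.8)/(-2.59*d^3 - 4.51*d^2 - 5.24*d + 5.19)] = (29.0653*d^4 + 91.1732*d^3 - 81.4189*d^2 - 1.9184*d + 22.5646)/(6.7081*d^6 + 23.3618*d^5 + 47.4833*d^4 + 20.3806*d^3 - 19.3562*d^2 - 54.3912*d + 26.9361)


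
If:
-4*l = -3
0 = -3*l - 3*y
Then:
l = 3/4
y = -3/4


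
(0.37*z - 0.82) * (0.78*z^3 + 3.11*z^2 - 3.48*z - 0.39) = 0.2886*z^4 + 0.5111*z^3 - 3.8378*z^2 + 2.7093*z + 0.3198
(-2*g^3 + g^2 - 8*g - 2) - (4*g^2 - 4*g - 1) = -2*g^3 - 3*g^2 - 4*g - 1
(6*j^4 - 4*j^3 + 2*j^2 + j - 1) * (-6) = -36*j^4 + 24*j^3 - 12*j^2 - 6*j + 6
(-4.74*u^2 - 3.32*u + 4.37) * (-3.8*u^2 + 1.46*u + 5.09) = 18.012*u^4 + 5.6956*u^3 - 45.5798*u^2 - 10.5186*u + 22.2433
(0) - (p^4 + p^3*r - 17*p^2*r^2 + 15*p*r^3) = -p^4 - p^3*r + 17*p^2*r^2 - 15*p*r^3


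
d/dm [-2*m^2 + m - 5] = 1 - 4*m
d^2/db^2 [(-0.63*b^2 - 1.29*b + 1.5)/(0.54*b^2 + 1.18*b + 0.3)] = (2.22044604925031e-16*b^4 + 0.0505440000000013*b^3 + 3.23676*b^2 + 6.98868*b + 4.49112)/(0.157464*b^6 + 1.032264*b^5 + 2.518128*b^4 + 2.789992*b^3 + 1.39896*b^2 + 0.3186*b + 0.027)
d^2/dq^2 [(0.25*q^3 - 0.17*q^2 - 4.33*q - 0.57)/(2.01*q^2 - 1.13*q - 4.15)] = (-30.950308*q^3 - 15.291222*q^2 - 183.110574*q + 23.790444)/(8.120601*q^6 - 13.695939*q^5 - 42.599538*q^4 + 55.112473*q^3 + 87.95427*q^2 - 58.384275*q - 71.473375)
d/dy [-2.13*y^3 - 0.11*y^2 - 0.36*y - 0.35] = -6.39*y^2 - 0.22*y - 0.36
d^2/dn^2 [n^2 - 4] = 2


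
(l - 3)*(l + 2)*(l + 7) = l^3 + 6*l^2 - 13*l - 42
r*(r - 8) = r^2 - 8*r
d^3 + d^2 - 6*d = d*(d - 2)*(d + 3)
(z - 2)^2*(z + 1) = z^3 - 3*z^2 + 4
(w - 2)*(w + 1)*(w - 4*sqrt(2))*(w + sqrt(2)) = w^4 - 3*sqrt(2)*w^3 - w^3 - 10*w^2 + 3*sqrt(2)*w^2 + 8*w + 6*sqrt(2)*w + 16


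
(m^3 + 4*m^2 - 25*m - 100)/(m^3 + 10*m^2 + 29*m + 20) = (m - 5)/(m + 1)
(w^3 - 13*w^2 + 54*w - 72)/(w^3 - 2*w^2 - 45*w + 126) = (w - 4)/(w + 7)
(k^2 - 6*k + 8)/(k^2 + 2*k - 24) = (k - 2)/(k + 6)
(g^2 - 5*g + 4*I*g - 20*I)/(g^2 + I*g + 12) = (g - 5)/(g - 3*I)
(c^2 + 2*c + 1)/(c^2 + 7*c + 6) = (c + 1)/(c + 6)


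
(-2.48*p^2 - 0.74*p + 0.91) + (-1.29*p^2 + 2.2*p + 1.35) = -3.77*p^2 + 1.46*p + 2.26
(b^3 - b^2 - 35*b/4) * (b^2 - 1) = b^5 - b^4 - 39*b^3/4 + b^2 + 35*b/4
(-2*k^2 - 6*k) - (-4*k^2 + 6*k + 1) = 2*k^2 - 12*k - 1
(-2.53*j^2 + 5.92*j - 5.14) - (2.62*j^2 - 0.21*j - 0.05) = -5.15*j^2 + 6.13*j - 5.09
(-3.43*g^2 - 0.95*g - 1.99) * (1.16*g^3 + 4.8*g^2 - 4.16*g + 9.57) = -3.9788*g^5 - 17.566*g^4 + 7.4004*g^3 - 38.4251*g^2 - 0.8131*g - 19.0443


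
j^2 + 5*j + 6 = (j + 2)*(j + 3)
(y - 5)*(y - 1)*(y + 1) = y^3 - 5*y^2 - y + 5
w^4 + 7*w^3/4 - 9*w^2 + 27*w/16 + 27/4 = (w - 3/2)^2*(w + 3/4)*(w + 4)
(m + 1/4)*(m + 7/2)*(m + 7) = m^3 + 43*m^2/4 + 217*m/8 + 49/8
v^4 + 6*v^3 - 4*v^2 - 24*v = v*(v - 2)*(v + 2)*(v + 6)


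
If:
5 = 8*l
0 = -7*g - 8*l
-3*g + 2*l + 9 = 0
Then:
No Solution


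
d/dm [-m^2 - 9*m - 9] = -2*m - 9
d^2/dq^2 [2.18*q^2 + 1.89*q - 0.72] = 4.36000000000000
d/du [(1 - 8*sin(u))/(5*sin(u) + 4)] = -37*cos(u)/(5*sin(u) + 4)^2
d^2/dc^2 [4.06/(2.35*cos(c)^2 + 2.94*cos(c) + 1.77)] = (-89.6854*(1 - cos(c)^2)^2 - 84.1516200000001*cos(c)^3 - 12.385436*cos(c)^2 + 189.430668*cos(c) + 126.096292)/(2.35*cos(c)^2 + 2.94*cos(c) + 1.77)^3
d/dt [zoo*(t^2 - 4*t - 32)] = zoo*(t - 2)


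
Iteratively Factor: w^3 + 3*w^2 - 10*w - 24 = (w + 2)*(w^2 + w - 12) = (w - 3)*(w + 2)*(w + 4)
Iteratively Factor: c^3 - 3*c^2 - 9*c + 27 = (c - 3)*(c^2 - 9) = (c - 3)^2*(c + 3)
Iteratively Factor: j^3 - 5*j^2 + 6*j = (j)*(j^2 - 5*j + 6) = j*(j - 2)*(j - 3)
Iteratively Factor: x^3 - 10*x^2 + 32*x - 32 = (x - 4)*(x^2 - 6*x + 8) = (x - 4)^2*(x - 2)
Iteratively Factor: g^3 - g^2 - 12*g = (g)*(g^2 - g - 12) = g*(g + 3)*(g - 4)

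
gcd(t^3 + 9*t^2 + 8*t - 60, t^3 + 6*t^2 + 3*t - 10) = t + 5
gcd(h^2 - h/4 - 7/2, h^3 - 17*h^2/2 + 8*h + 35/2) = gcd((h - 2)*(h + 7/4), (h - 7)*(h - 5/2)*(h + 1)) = 1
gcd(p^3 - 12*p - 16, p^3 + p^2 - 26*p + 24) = p - 4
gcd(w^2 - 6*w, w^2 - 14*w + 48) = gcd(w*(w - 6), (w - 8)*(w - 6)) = w - 6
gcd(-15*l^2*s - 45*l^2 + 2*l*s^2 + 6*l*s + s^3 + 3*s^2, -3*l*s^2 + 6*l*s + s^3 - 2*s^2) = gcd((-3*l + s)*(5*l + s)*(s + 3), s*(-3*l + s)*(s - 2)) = -3*l + s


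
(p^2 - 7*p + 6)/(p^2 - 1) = (p - 6)/(p + 1)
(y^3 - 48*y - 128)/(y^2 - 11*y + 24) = (y^2 + 8*y + 16)/(y - 3)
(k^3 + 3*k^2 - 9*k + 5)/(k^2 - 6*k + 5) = (k^2 + 4*k - 5)/(k - 5)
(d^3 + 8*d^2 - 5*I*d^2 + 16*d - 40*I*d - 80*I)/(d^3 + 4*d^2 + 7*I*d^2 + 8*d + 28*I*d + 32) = (d^2 + d*(4 - 5*I) - 20*I)/(d^2 + 7*I*d + 8)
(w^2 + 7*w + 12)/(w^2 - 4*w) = (w^2 + 7*w + 12)/(w*(w - 4))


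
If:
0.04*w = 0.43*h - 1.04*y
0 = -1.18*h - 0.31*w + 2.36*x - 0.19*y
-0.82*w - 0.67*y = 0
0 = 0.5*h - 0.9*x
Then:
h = 0.00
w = 0.00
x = 0.00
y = 0.00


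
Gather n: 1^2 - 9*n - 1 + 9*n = 0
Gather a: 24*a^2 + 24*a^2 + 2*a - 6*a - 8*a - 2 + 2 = 48*a^2 - 12*a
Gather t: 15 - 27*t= 15 - 27*t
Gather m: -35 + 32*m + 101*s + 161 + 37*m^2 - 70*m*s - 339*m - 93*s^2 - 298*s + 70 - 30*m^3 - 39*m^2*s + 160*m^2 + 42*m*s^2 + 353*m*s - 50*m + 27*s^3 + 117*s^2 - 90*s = -30*m^3 + m^2*(197 - 39*s) + m*(42*s^2 + 283*s - 357) + 27*s^3 + 24*s^2 - 287*s + 196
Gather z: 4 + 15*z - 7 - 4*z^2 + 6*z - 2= -4*z^2 + 21*z - 5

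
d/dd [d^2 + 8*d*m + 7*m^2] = 2*d + 8*m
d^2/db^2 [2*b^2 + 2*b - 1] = 4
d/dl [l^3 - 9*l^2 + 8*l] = 3*l^2 - 18*l + 8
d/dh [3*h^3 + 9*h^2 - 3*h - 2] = 9*h^2 + 18*h - 3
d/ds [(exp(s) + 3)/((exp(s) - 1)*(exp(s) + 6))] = (-exp(2*s) - 6*exp(s) - 21)*exp(s)/(exp(4*s) + 10*exp(3*s) + 13*exp(2*s) - 60*exp(s) + 36)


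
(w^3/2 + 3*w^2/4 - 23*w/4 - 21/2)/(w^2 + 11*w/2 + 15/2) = (2*w^2 - 3*w - 14)/(2*(2*w + 5))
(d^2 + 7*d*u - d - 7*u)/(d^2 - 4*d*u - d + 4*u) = (-d - 7*u)/(-d + 4*u)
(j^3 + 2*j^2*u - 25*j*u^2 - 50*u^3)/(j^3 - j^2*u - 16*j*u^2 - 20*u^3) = (j + 5*u)/(j + 2*u)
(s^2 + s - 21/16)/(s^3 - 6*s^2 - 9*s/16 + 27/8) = (4*s + 7)/(4*s^2 - 21*s - 18)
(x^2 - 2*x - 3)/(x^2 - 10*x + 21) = (x + 1)/(x - 7)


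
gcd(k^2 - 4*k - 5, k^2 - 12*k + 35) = k - 5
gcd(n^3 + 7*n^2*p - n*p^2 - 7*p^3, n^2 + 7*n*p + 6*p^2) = n + p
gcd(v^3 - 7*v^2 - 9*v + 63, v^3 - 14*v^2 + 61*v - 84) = v^2 - 10*v + 21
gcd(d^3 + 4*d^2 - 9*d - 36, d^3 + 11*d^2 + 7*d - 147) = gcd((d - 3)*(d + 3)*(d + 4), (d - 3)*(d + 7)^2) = d - 3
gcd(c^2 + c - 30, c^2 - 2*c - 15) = c - 5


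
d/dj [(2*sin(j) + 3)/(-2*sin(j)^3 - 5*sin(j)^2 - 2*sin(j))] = 2*(18*sin(j) - sin(3*j) - 7*cos(2*j) + 10)*cos(j)/((sin(j) + 2)^2*(2*sin(j) + 1)^2*sin(j)^2)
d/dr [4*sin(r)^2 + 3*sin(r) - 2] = (8*sin(r) + 3)*cos(r)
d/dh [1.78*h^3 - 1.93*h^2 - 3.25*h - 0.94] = 5.34*h^2 - 3.86*h - 3.25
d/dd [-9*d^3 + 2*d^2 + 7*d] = -27*d^2 + 4*d + 7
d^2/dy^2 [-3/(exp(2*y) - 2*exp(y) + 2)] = 6*(-4*(1 - exp(y))^2*exp(y) + (2*exp(y) - 1)*(exp(2*y) - 2*exp(y) + 2))*exp(y)/(exp(2*y) - 2*exp(y) + 2)^3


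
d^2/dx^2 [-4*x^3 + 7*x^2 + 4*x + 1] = 14 - 24*x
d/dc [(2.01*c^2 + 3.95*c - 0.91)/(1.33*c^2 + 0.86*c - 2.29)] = (-3.5249*c^2 - 6.7852*c - 8.2629)/(1.7689*c^4 + 2.2876*c^3 - 5.3518*c^2 - 3.9388*c + 5.2441)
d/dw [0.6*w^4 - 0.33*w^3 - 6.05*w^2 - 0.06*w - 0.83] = 2.4*w^3 - 0.99*w^2 - 12.1*w - 0.06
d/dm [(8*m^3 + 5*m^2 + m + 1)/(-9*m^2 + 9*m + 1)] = 2*(-36*m^4 + 72*m^3 + 39*m^2 + 14*m - 4)/(81*m^4 - 162*m^3 + 63*m^2 + 18*m + 1)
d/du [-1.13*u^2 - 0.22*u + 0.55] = -2.26*u - 0.22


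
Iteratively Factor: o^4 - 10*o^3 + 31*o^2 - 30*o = (o - 2)*(o^3 - 8*o^2 + 15*o) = (o - 5)*(o - 2)*(o^2 - 3*o) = (o - 5)*(o - 3)*(o - 2)*(o)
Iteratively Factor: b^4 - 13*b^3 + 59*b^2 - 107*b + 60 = (b - 4)*(b^3 - 9*b^2 + 23*b - 15) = (b - 4)*(b - 3)*(b^2 - 6*b + 5) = (b - 4)*(b - 3)*(b - 1)*(b - 5)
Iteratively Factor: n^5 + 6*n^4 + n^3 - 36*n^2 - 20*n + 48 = (n - 2)*(n^4 + 8*n^3 + 17*n^2 - 2*n - 24) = (n - 2)*(n + 4)*(n^3 + 4*n^2 + n - 6) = (n - 2)*(n - 1)*(n + 4)*(n^2 + 5*n + 6) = (n - 2)*(n - 1)*(n + 3)*(n + 4)*(n + 2)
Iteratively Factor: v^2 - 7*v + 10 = (v - 5)*(v - 2)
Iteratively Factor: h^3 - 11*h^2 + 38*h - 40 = (h - 5)*(h^2 - 6*h + 8) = (h - 5)*(h - 4)*(h - 2)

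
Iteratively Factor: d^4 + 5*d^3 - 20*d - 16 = (d + 1)*(d^3 + 4*d^2 - 4*d - 16) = (d - 2)*(d + 1)*(d^2 + 6*d + 8) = (d - 2)*(d + 1)*(d + 2)*(d + 4)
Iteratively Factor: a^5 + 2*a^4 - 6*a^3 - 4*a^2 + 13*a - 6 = (a - 1)*(a^4 + 3*a^3 - 3*a^2 - 7*a + 6) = (a - 1)*(a + 2)*(a^3 + a^2 - 5*a + 3) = (a - 1)^2*(a + 2)*(a^2 + 2*a - 3) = (a - 1)^2*(a + 2)*(a + 3)*(a - 1)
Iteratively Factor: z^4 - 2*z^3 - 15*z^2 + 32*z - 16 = (z - 1)*(z^3 - z^2 - 16*z + 16) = (z - 1)^2*(z^2 - 16) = (z - 1)^2*(z + 4)*(z - 4)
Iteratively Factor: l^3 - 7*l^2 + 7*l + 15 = (l - 5)*(l^2 - 2*l - 3) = (l - 5)*(l - 3)*(l + 1)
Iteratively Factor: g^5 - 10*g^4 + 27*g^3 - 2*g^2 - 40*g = (g - 5)*(g^4 - 5*g^3 + 2*g^2 + 8*g) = g*(g - 5)*(g^3 - 5*g^2 + 2*g + 8) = g*(g - 5)*(g - 4)*(g^2 - g - 2) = g*(g - 5)*(g - 4)*(g + 1)*(g - 2)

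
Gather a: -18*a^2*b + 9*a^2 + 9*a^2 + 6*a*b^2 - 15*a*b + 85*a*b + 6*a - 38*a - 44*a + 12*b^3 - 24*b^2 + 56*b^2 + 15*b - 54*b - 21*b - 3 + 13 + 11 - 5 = a^2*(18 - 18*b) + a*(6*b^2 + 70*b - 76) + 12*b^3 + 32*b^2 - 60*b + 16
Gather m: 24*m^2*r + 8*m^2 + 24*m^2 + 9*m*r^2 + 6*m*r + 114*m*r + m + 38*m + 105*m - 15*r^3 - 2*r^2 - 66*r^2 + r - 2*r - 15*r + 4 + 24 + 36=m^2*(24*r + 32) + m*(9*r^2 + 120*r + 144) - 15*r^3 - 68*r^2 - 16*r + 64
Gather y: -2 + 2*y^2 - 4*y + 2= 2*y^2 - 4*y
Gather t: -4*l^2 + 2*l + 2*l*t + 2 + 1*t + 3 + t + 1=-4*l^2 + 2*l + t*(2*l + 2) + 6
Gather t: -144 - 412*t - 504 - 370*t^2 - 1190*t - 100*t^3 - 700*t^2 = -100*t^3 - 1070*t^2 - 1602*t - 648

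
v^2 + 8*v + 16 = (v + 4)^2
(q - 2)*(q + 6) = q^2 + 4*q - 12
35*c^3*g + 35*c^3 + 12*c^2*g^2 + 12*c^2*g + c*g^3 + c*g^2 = (5*c + g)*(7*c + g)*(c*g + c)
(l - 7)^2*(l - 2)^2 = l^4 - 18*l^3 + 109*l^2 - 252*l + 196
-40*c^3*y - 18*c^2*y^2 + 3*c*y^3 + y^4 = y*(-4*c + y)*(2*c + y)*(5*c + y)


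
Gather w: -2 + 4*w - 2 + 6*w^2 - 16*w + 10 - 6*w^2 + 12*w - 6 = 0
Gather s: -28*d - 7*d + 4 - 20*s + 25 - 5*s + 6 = -35*d - 25*s + 35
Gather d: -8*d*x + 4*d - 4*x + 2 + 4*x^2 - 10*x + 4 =d*(4 - 8*x) + 4*x^2 - 14*x + 6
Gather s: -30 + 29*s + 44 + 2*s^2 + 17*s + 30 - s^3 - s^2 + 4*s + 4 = -s^3 + s^2 + 50*s + 48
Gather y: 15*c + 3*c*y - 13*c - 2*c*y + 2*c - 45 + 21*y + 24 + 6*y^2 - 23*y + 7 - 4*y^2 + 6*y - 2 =4*c + 2*y^2 + y*(c + 4) - 16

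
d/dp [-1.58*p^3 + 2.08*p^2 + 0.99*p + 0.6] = -4.74*p^2 + 4.16*p + 0.99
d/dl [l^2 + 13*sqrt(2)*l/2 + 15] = 2*l + 13*sqrt(2)/2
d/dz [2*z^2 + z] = 4*z + 1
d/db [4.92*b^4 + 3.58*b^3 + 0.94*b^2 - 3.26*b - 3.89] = 19.68*b^3 + 10.74*b^2 + 1.88*b - 3.26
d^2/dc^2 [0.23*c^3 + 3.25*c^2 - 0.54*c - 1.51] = 1.38*c + 6.5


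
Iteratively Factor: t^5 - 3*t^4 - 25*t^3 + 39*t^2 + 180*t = (t)*(t^4 - 3*t^3 - 25*t^2 + 39*t + 180) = t*(t - 4)*(t^3 + t^2 - 21*t - 45) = t*(t - 4)*(t + 3)*(t^2 - 2*t - 15) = t*(t - 4)*(t + 3)^2*(t - 5)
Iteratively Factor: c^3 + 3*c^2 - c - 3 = (c - 1)*(c^2 + 4*c + 3) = (c - 1)*(c + 1)*(c + 3)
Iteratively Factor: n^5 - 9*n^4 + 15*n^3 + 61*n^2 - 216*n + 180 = (n - 3)*(n^4 - 6*n^3 - 3*n^2 + 52*n - 60) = (n - 3)*(n - 2)*(n^3 - 4*n^2 - 11*n + 30) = (n - 3)*(n - 2)^2*(n^2 - 2*n - 15) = (n - 5)*(n - 3)*(n - 2)^2*(n + 3)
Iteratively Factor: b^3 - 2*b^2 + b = (b - 1)*(b^2 - b) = (b - 1)^2*(b)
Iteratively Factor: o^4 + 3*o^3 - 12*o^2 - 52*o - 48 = (o + 2)*(o^3 + o^2 - 14*o - 24) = (o + 2)*(o + 3)*(o^2 - 2*o - 8) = (o + 2)^2*(o + 3)*(o - 4)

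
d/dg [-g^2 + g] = 1 - 2*g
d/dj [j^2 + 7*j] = 2*j + 7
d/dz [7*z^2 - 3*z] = 14*z - 3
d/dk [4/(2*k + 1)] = -8/(2*k + 1)^2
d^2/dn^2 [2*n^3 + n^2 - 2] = 12*n + 2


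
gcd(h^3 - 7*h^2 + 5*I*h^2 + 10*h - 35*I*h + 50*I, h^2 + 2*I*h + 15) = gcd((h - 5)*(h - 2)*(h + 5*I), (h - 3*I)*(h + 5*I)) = h + 5*I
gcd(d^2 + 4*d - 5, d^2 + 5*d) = d + 5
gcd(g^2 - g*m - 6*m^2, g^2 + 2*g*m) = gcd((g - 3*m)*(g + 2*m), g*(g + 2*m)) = g + 2*m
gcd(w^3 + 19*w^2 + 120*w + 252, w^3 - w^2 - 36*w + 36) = w + 6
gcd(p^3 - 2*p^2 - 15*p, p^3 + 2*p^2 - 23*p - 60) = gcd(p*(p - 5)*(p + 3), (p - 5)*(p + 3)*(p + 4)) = p^2 - 2*p - 15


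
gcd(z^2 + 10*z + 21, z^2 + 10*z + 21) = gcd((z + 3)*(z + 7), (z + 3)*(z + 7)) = z^2 + 10*z + 21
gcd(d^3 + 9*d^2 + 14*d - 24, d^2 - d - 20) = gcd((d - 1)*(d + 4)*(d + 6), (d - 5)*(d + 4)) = d + 4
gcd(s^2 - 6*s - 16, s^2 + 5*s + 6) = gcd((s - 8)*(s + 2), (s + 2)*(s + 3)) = s + 2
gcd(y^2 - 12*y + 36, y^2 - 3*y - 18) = y - 6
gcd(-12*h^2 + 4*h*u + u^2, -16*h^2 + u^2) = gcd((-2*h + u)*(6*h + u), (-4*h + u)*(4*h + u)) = 1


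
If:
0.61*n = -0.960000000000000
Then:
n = -1.57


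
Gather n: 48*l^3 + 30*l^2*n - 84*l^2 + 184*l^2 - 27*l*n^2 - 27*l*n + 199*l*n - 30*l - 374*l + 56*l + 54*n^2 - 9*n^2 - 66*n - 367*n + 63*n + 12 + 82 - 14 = 48*l^3 + 100*l^2 - 348*l + n^2*(45 - 27*l) + n*(30*l^2 + 172*l - 370) + 80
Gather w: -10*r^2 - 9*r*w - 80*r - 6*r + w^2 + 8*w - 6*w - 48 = -10*r^2 - 86*r + w^2 + w*(2 - 9*r) - 48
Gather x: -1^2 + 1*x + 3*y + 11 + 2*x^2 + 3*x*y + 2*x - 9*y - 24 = 2*x^2 + x*(3*y + 3) - 6*y - 14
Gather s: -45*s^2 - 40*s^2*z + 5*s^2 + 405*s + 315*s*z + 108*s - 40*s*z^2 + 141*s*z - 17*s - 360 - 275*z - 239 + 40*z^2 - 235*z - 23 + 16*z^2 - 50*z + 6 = s^2*(-40*z - 40) + s*(-40*z^2 + 456*z + 496) + 56*z^2 - 560*z - 616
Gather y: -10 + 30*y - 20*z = 30*y - 20*z - 10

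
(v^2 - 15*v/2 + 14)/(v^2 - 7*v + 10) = (v^2 - 15*v/2 + 14)/(v^2 - 7*v + 10)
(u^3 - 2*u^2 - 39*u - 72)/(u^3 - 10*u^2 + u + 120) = (u + 3)/(u - 5)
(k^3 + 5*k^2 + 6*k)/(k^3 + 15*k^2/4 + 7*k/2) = 4*(k + 3)/(4*k + 7)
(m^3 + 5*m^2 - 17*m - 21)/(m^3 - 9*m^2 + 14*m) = (m^3 + 5*m^2 - 17*m - 21)/(m*(m^2 - 9*m + 14))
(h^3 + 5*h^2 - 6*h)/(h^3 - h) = (h + 6)/(h + 1)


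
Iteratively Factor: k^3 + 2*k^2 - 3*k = (k + 3)*(k^2 - k) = k*(k + 3)*(k - 1)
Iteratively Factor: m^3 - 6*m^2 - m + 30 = (m - 3)*(m^2 - 3*m - 10) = (m - 3)*(m + 2)*(m - 5)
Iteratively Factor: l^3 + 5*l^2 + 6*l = (l)*(l^2 + 5*l + 6) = l*(l + 3)*(l + 2)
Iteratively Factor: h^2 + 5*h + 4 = (h + 4)*(h + 1)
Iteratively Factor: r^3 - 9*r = (r + 3)*(r^2 - 3*r) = (r - 3)*(r + 3)*(r)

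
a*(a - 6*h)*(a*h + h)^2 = a^4*h^2 - 6*a^3*h^3 + 2*a^3*h^2 - 12*a^2*h^3 + a^2*h^2 - 6*a*h^3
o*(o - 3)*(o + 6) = o^3 + 3*o^2 - 18*o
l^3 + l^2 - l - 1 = (l - 1)*(l + 1)^2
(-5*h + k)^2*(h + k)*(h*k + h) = 25*h^4*k + 25*h^4 + 15*h^3*k^2 + 15*h^3*k - 9*h^2*k^3 - 9*h^2*k^2 + h*k^4 + h*k^3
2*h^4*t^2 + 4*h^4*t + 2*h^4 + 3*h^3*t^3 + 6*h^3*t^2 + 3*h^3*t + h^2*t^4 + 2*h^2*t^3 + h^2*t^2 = (h + t)*(2*h + t)*(h*t + h)^2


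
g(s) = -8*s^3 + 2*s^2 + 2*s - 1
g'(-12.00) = -3502.00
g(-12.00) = 14087.00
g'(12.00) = -3406.00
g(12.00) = -13513.00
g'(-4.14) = -425.91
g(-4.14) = 592.66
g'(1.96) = -82.36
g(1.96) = -49.63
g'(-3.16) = -250.29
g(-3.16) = 265.09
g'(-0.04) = 1.80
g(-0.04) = -1.08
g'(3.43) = -266.64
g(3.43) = -293.44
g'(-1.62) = -67.47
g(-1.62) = 35.02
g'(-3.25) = -264.50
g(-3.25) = 288.25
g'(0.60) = -4.24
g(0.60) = -0.81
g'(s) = -24*s^2 + 4*s + 2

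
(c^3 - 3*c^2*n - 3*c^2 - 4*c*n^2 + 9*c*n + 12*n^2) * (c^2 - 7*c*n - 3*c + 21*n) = c^5 - 10*c^4*n - 6*c^4 + 17*c^3*n^2 + 60*c^3*n + 9*c^3 + 28*c^2*n^3 - 102*c^2*n^2 - 90*c^2*n - 168*c*n^3 + 153*c*n^2 + 252*n^3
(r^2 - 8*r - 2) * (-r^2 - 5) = -r^4 + 8*r^3 - 3*r^2 + 40*r + 10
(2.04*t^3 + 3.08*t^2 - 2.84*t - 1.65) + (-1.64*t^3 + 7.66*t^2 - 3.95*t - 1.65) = 0.4*t^3 + 10.74*t^2 - 6.79*t - 3.3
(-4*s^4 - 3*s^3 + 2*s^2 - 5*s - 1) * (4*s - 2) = -16*s^5 - 4*s^4 + 14*s^3 - 24*s^2 + 6*s + 2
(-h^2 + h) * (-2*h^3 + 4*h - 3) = 2*h^5 - 2*h^4 - 4*h^3 + 7*h^2 - 3*h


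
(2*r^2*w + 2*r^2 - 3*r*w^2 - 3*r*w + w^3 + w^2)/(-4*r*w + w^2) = (-2*r^2*w - 2*r^2 + 3*r*w^2 + 3*r*w - w^3 - w^2)/(w*(4*r - w))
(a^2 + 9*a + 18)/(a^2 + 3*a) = (a + 6)/a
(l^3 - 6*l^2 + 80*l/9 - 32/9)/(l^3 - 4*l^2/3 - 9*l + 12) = (3*l^2 - 14*l + 8)/(3*(l^2 - 9))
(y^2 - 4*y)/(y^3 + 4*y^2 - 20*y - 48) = y/(y^2 + 8*y + 12)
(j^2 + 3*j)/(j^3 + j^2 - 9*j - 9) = j/(j^2 - 2*j - 3)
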